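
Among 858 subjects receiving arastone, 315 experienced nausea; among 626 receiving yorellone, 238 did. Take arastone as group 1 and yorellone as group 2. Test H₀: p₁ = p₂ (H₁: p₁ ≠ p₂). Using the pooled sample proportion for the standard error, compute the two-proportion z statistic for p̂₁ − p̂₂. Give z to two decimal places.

p̂₁ = 315/858 ≈ 0.36713, p̂₂ = 238/626 ≈ 0.38019.
Pooled p̂ = (315+238)/(858+626) = 553/1484 = 0.37264.
SE = √(p̂(1−p̂)(1/n₁+1/n₂)) = √(0.37264·0.62736·0.00276295) = √(0.000645921) = 0.02541.
z = (0.36713 − 0.38019)/0.02541 = -0.01306/0.02541 = -0.51.
Two-sided p-value ≈ 2·Φ(−0.514) = 0.6074.

z = -0.51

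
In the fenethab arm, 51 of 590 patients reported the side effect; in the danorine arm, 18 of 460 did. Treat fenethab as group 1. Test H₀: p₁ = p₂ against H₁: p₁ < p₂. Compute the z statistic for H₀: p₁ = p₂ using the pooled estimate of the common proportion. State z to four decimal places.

p̂₁ = 51/590 ≈ 0.0864407, p̂₂ = 18/460 ≈ 0.0391304.
Pooled p̂ = (51+18)/(590+460) = 69/1050 = 0.0657143.
SE = √(p̂(1−p̂)(1/n₁+1/n₂)) = √(0.0657143·0.9342857·0.00386883) = √(0.00023753) = 0.0154120.
z = (0.0864407 − 0.0391304)/0.0154120 = 0.0473103/0.0154120 = 3.0697.

z = 3.0697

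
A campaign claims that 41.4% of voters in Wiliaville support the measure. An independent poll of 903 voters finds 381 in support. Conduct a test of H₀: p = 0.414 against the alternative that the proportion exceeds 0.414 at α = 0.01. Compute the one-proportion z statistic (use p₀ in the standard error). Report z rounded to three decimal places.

p̂ = 381/903 = 0.42193.
SE = √(p₀(1−p₀)/n) = √(0.2426/903) = 0.01639.
z = (0.42193 − 0.414)/0.01639 = 0.00793/0.01639 = 0.484.
p-value = P(Z > 0.484) ≈ 0.3143. With α = 0.01, fail to reject H₀.

z = 0.484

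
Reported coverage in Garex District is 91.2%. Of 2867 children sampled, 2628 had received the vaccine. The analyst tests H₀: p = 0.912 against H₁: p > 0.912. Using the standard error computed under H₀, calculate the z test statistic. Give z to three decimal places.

p̂ = 2628/2867 = 0.91664.
Standard error under H₀: √(0.912×0.088/2867) = 0.00529.
z = (0.91664 − 0.912)/0.00529 = 0.00464/0.00529 = 0.877.

z = 0.877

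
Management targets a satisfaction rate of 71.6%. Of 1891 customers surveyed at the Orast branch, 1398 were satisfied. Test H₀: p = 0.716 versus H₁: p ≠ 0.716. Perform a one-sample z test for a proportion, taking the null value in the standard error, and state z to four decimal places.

z = 2.2461

p̂ = 1398/1891 ≈ 0.7392914.
Standard error under H₀: √(0.716×0.284/1891) = 0.0103698.
z = (0.7392914 − 0.716)/0.0103698 = 0.0232914/0.0103698 = 2.2461.
p-value = 2·P(Z > 2.246) ≈ 0.0247.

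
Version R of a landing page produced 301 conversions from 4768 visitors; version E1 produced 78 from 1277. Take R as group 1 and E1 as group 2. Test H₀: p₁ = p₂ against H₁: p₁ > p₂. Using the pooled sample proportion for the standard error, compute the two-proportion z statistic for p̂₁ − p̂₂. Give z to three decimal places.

z = 0.268

p̂₁ = 301/4768 ≈ 0.06313, p̂₂ = 78/1277 ≈ 0.06108.
Pooled p̂ = (301+78)/(4768+1277) = 379/6045 = 0.06270.
SE = √(p̂(1−p̂)(1/n₁+1/n₂)) = √(0.06270·0.93730·0.000992817) = √(5.83435e-05) = 0.00764.
z = (0.06313 − 0.06108)/0.00764 = 0.00205/0.00764 = 0.268.
p-value = P(Z > 0.268) ≈ 0.3943.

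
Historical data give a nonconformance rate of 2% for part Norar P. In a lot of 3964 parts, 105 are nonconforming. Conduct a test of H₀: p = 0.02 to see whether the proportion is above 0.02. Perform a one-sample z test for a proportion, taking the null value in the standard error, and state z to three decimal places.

z = 2.918

p̂ = 105/3964 = 0.0264884.
Standard error under H₀: √(0.02×0.98/3964) = 0.0022236.
z = (0.0264884 − 0.02)/0.0022236 = 0.0064884/0.0022236 = 2.918.
p-value = P(Z > 2.918) ≈ 0.0018.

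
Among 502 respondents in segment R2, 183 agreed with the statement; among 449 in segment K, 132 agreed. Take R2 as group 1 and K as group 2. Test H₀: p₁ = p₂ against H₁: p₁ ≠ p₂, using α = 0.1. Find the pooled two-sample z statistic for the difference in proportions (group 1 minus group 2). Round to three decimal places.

z = 2.308

p̂₁ = 183/502 ≈ 0.36454, p̂₂ = 132/449 ≈ 0.29399.
Pooled p̂ = (183+132)/(502+449) = 315/951 = 0.33123.
SE = √(0.221517 × 0.0042192) = 0.03057.
z = (0.36454 − 0.29399)/0.03057 = 0.07055/0.03057 = 2.308.
Two-sided p-value ≈ 2·Φ(−2.308) = 0.0210, so at α = 0.1 we reject H₀.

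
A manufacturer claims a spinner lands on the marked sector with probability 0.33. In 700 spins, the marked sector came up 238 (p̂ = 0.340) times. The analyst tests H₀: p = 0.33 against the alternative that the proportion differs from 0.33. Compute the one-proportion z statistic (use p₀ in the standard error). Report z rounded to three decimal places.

p̂ = 238/700 ≈ 0.34000.
Standard error under H₀: √(0.33×0.67/700) = 0.01777.
z = (0.34000 − 0.33)/0.01777 = 0.01000/0.01777 = 0.563.

z = 0.563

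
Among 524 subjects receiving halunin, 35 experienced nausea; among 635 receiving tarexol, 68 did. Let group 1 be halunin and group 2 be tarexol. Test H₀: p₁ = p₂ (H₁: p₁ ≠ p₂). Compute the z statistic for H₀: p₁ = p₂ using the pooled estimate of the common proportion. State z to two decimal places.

p̂₁ = 35/524 = 0.0668, p̂₂ = 68/635 = 0.1071.
Pooled p̂ = (35+68)/(524+635) = 103/1159 = 0.0889.
SE = √(0.0809719 × 0.0034832) = 0.0168.
z = (0.0668 − 0.1071)/0.0168 = -0.0403/0.0168 = -2.40.
Two-sided p-value ≈ 2·Φ(−2.399) = 0.0164.

z = -2.40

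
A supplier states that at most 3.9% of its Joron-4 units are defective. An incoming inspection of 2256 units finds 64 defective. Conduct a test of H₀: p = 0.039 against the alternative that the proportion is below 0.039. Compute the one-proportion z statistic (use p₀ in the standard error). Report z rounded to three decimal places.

p̂ = 64/2256 = 0.028369.
Standard error under H₀: √(0.039×0.961/2256) = 0.004076.
z = (0.028369 − 0.039)/0.004076 = -0.010631/0.004076 = -2.608.
p-value = P(Z < -2.608) ≈ 0.0045.

z = -2.608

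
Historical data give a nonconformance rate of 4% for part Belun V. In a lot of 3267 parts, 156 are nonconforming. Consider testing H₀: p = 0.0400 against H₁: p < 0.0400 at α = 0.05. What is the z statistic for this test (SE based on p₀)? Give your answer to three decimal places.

z = 2.261

p̂ = 156/3267 ≈ 0.047750.
Under H₀, SE = √(0.04·0.96/3267) = √(1.17539e-05) = 0.003428.
z = (0.047750 − 0.04)/0.003428 = 0.007750/0.003428 = 2.261.
p-value = P(Z < 2.261) ≈ 0.9881. With α = 0.05, fail to reject H₀.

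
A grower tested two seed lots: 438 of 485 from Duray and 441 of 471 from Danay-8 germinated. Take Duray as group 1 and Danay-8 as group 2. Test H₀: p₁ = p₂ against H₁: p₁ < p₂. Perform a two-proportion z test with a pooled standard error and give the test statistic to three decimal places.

p̂₁ = 438/485 = 0.90309, p̂₂ = 441/471 = 0.93631.
Pooled p̂ = (438+441)/(485+471) = 879/956 = 0.91946.
SE = √(p̂(1−p̂)(1/n₁+1/n₂)) = √(0.91946·0.08054·0.004185) = √(0.000309927) = 0.01760.
z = (0.90309 − 0.93631)/0.01760 = -0.03322/0.01760 = -1.887.

z = -1.887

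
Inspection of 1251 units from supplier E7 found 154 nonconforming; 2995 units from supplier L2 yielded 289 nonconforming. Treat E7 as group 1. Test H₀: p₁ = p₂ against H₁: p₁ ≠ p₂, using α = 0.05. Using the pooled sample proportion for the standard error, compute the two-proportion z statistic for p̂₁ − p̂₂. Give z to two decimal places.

z = 2.59

p̂₁ = 154/1251 = 0.12310, p̂₂ = 289/2995 = 0.09649.
Pooled p̂ = (154+289)/(1251+2995) = 443/4246 = 0.10433.
SE = √(0.093448 × 0.00113325) = 0.01029.
z = (0.12310 − 0.09649)/0.01029 = 0.02661/0.01029 = 2.59.
p-value = 2·P(Z > 2.586) ≈ 0.0097. With α = 0.05, reject H₀.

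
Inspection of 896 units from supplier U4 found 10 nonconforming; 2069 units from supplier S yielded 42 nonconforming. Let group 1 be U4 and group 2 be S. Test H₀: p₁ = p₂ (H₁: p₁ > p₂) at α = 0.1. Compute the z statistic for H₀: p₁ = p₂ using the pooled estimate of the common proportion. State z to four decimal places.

z = -1.7409

p̂₁ = 10/896 ≈ 0.0111607, p̂₂ = 42/2069 ≈ 0.0202997.
Pooled p̂ = (10+42)/(896+2069) = 52/2965 = 0.0175379.
SE = √(0.0172304 × 0.0015994) = 0.0052496.
z = (0.0111607 − 0.0202997)/0.0052496 = -0.0091390/0.0052496 = -1.7409.
p-value = P(Z > -1.741) ≈ 0.9591. With α = 0.1, fail to reject H₀.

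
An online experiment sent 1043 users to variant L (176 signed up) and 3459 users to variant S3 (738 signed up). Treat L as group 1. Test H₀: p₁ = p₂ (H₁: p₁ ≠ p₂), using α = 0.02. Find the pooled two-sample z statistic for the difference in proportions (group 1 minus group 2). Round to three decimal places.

z = -3.140

p̂₁ = 176/1043 = 0.16874, p̂₂ = 738/3459 = 0.21336.
Pooled p̂ = (176+738)/(1043+3459) = 914/4502 = 0.20302.
SE = √(0.161803 × 0.00124787) = 0.01421.
z = (0.16874 − 0.21336)/0.01421 = -0.04462/0.01421 = -3.140.
p-value = 2·P(Z > 3.140) ≈ 0.0017, so at α = 0.02 we reject H₀.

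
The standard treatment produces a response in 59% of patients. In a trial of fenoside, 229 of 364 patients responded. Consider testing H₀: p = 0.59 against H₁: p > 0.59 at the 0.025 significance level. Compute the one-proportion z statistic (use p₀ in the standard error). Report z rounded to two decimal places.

p̂ = 229/364 ≈ 0.6291.
Under H₀, SE = √(0.59·0.41/364) = √(0.00066456) = 0.0258.
z = (0.6291 − 0.59)/0.0258 = 0.0391/0.0258 = 1.52.
p-value = P(Z > 1.518) ≈ 0.0646, so at α = 0.025 we fail to reject H₀.

z = 1.52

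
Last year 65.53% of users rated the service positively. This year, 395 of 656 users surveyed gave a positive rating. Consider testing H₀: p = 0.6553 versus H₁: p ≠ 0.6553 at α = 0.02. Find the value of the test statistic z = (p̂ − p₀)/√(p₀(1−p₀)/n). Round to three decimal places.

p̂ = 395/656 = 0.60213.
Standard error under H₀: √(0.6553×0.3447/656) = 0.01856.
z = (0.60213 − 0.6553)/0.01856 = -0.05317/0.01856 = -2.865.
p-value = 2·P(Z > 2.865) ≈ 0.0042. With α = 0.02, reject H₀.

z = -2.865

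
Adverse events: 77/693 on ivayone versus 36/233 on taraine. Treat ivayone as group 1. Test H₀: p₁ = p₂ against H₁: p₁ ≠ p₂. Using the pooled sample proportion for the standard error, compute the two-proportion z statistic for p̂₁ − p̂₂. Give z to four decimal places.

p̂₁ = 77/693 ≈ 0.1111111, p̂₂ = 36/233 ≈ 0.1545064.
Pooled p̂ = (77+36)/(693+233) = 113/926 = 0.1220302.
SE = √(0.107139 × 0.00573485) = 0.0247876.
z = (0.1111111 − 0.1545064)/0.0247876 = -0.0433953/0.0247876 = -1.7507.

z = -1.7507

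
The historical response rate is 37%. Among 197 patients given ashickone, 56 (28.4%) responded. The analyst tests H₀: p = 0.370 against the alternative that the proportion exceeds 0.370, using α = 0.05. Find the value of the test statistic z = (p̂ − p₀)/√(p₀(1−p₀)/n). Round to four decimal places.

z = -2.4924

p̂ = 56/197 = 0.2842640.
SE = √(p₀(1−p₀)/n) = √(0.2331/197) = 0.0343984.
z = (0.2842640 − 0.37)/0.0343984 = -0.0857360/0.0343984 = -2.4924.
p-value = P(Z > -2.492) ≈ 0.9937; since p > α = 0.05, fail to reject H₀.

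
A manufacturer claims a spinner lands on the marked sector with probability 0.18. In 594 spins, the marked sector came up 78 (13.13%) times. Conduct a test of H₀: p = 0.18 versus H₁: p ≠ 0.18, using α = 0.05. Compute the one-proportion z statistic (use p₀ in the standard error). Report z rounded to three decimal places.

z = -3.089

p̂ = 78/594 ≈ 0.13131.
Under H₀, SE = √(0.18·0.82/594) = √(0.000248485) = 0.01576.
z = (0.13131 − 0.18)/0.01576 = -0.04869/0.01576 = -3.089.
Two-sided p-value ≈ 2·Φ(−3.089) = 0.0020; since p < α = 0.05, reject H₀.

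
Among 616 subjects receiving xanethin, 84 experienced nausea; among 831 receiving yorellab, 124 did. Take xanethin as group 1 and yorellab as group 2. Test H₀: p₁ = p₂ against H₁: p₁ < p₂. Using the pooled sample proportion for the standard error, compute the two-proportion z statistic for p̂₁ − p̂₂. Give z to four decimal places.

z = -0.6891

p̂₁ = 84/616 ≈ 0.136364, p̂₂ = 124/831 ≈ 0.149218.
Pooled p̂ = (84+124)/(616+831) = 208/1447 = 0.143746.
SE = √(0.123083 × 0.00282675) = 0.018653.
z = (0.136364 − 0.149218)/0.018653 = -0.012854/0.018653 = -0.6891.
p-value = P(Z < -0.689) ≈ 0.2454.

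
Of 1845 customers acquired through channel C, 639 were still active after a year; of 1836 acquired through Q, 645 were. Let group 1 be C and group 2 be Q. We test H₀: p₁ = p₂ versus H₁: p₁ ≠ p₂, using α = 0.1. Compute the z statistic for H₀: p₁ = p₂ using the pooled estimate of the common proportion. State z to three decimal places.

p̂₁ = 639/1845 = 0.34634, p̂₂ = 645/1836 = 0.35131.
Pooled p̂ = (639+645)/(1845+1836) = 1284/3681 = 0.34882.
SE = √(0.227144 × 0.00108667) = 0.01571.
z = (0.34634 − 0.35131)/0.01571 = -0.00497/0.01571 = -0.316.
Two-sided p-value ≈ 2·Φ(−0.316) = 0.7519; since p > α = 0.1, fail to reject H₀.

z = -0.316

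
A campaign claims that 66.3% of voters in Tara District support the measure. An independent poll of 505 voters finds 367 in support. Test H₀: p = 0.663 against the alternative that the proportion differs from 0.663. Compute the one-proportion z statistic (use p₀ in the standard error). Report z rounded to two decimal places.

p̂ = 367/505 = 0.7267.
Under H₀, SE = √(0.663·0.337/505) = √(0.000442438) = 0.0210.
z = (0.7267 − 0.663)/0.0210 = 0.0637/0.0210 = 3.03.

z = 3.03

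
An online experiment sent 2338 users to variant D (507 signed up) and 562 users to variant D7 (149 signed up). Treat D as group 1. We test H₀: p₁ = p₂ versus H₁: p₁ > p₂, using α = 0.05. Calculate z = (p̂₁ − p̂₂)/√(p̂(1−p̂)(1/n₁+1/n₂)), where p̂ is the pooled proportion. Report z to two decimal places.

z = -2.46

p̂₁ = 507/2338 ≈ 0.21685, p̂₂ = 149/562 ≈ 0.26512.
Pooled p̂ = (507+149)/(2338+562) = 656/2900 = 0.22621.
SE = √(p̂(1−p̂)(1/n₁+1/n₂)) = √(0.22621·0.77379·0.00220708) = √(0.000386321) = 0.01966.
z = (0.21685 − 0.26512)/0.01966 = -0.04827/0.01966 = -2.46.
p-value = P(Z > -2.456) ≈ 0.9930. With α = 0.05, fail to reject H₀.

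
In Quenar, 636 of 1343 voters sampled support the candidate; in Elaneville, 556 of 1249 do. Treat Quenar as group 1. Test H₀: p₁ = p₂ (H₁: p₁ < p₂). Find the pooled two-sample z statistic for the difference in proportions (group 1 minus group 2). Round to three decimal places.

z = 1.450

p̂₁ = 636/1343 ≈ 0.47357, p̂₂ = 556/1249 ≈ 0.44516.
Pooled p̂ = (636+556)/(1343+1249) = 1192/2592 = 0.45988.
SE = √(0.24839 × 0.00154524) = 0.01959.
z = (0.47357 − 0.44516)/0.01959 = 0.02841/0.01959 = 1.450.
p-value = P(Z < 1.450) ≈ 0.9265.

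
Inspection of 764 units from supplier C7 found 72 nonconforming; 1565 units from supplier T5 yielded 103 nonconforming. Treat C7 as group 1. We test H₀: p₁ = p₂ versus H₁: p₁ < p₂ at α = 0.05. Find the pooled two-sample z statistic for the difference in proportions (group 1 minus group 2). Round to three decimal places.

p̂₁ = 72/764 ≈ 0.094241, p̂₂ = 103/1565 ≈ 0.065815.
Pooled p̂ = (72+103)/(764+1565) = 175/2329 = 0.075140.
SE = √(p̂(1−p̂)(1/n₁+1/n₂)) = √(0.075140·0.924860·0.00194788) = √(0.000135365) = 0.011635.
z = (0.094241 − 0.065815)/0.011635 = 0.028426/0.011635 = 2.443.
p-value = P(Z < 2.443) ≈ 0.9927; since p > α = 0.05, fail to reject H₀.

z = 2.443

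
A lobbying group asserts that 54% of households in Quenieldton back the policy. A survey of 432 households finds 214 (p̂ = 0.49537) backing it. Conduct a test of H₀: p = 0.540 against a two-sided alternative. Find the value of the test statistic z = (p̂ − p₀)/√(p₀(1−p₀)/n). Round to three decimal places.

p̂ = 214/432 ≈ 0.49537.
SE = √(p₀(1−p₀)/n) = √(0.2484/432) = 0.02398.
z = (0.49537 − 0.54)/0.02398 = -0.04463/0.02398 = -1.861.

z = -1.861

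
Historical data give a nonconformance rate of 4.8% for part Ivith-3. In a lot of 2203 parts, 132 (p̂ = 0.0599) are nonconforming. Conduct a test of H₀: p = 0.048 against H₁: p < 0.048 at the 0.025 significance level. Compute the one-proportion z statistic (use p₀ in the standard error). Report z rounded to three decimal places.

z = 2.617

p̂ = 132/2203 ≈ 0.059918.
Standard error under H₀: √(0.048×0.952/2203) = 0.004554.
z = (0.059918 − 0.048)/0.004554 = 0.011918/0.004554 = 2.617.
p-value = P(Z < 2.617) ≈ 0.9956. With α = 0.025, fail to reject H₀.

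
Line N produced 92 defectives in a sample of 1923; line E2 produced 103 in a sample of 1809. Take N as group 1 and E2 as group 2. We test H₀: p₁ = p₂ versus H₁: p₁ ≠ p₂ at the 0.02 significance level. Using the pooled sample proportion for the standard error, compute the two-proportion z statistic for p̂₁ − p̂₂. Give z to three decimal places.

z = -1.248

p̂₁ = 92/1923 = 0.04784, p̂₂ = 103/1809 = 0.05694.
Pooled p̂ = (92+103)/(1923+1809) = 195/3732 = 0.05225.
SE = √(p̂(1−p̂)(1/n₁+1/n₂)) = √(0.05225·0.94775·0.00107281) = √(5.31264e-05) = 0.00729.
z = (0.04784 − 0.05694)/0.00729 = -0.00910/0.00729 = -1.248.
p-value = 2·P(Z > 1.248) ≈ 0.2121, so at α = 0.02 we fail to reject H₀.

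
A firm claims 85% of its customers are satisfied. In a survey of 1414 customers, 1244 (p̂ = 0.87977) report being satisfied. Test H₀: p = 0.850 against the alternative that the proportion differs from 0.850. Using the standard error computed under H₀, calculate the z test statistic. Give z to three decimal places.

p̂ = 1244/1414 = 0.879774.
SE = √(p₀(1−p₀)/n) = √(0.1275/1414) = 0.009496.
z = (0.879774 − 0.85)/0.009496 = 0.029774/0.009496 = 3.135.
Two-sided p-value ≈ 2·Φ(−3.135) = 0.0017.

z = 3.135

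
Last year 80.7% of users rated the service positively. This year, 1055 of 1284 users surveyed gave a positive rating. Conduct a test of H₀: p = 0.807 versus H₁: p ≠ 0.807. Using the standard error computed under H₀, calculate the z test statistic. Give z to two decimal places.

z = 1.33

p̂ = 1055/1284 ≈ 0.82165.
Under H₀, SE = √(0.807·0.193/1284) = √(0.000121301) = 0.01101.
z = (0.82165 − 0.807)/0.01101 = 0.01465/0.01101 = 1.33.
Two-sided p-value ≈ 2·Φ(−1.330) = 0.1834.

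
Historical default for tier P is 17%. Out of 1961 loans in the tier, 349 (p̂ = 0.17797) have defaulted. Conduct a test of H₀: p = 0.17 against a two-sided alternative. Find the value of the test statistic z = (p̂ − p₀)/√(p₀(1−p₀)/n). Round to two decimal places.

z = 0.94

p̂ = 349/1961 = 0.1780.
Standard error under H₀: √(0.17×0.83/1961) = 0.0085.
z = (0.1780 − 0.17)/0.0085 = 0.0080/0.0085 = 0.94.
p-value = 2·P(Z > 0.940) ≈ 0.3474.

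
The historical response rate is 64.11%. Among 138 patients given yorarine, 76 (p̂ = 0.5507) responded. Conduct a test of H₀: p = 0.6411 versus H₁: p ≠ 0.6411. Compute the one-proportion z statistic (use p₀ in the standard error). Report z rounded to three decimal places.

p̂ = 76/138 ≈ 0.550725.
SE = √(p₀(1−p₀)/n) = √(0.23009/138) = 0.040833.
z = (0.550725 − 0.6411)/0.040833 = -0.090375/0.040833 = -2.213.

z = -2.213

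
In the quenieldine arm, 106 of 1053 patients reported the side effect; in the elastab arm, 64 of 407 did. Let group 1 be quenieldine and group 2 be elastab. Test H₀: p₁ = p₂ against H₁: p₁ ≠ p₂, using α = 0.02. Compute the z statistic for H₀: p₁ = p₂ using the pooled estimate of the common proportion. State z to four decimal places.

p̂₁ = 106/1053 = 0.100665, p̂₂ = 64/407 = 0.157248.
Pooled p̂ = (106+64)/(1053+407) = 170/1460 = 0.116438.
SE = √(p̂(1−p̂)(1/n₁+1/n₂)) = √(0.116438·0.883562·0.00340667) = √(0.00035048) = 0.018721.
z = (0.100665 − 0.157248)/0.018721 = -0.056583/0.018721 = -3.0224.
Two-sided p-value ≈ 2·Φ(−3.022) = 0.0025. With α = 0.02, reject H₀.

z = -3.0224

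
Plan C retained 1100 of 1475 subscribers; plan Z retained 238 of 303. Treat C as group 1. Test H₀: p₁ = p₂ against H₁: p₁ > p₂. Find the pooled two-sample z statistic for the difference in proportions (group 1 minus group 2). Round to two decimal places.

z = -1.46

p̂₁ = 1100/1475 ≈ 0.7458, p̂₂ = 238/303 ≈ 0.7855.
Pooled p̂ = (1100+238)/(1475+303) = 1338/1778 = 0.7525.
SE = √(0.186228 × 0.0039783) = 0.0272.
z = (0.7458 − 0.7855)/0.0272 = -0.0397/0.0272 = -1.46.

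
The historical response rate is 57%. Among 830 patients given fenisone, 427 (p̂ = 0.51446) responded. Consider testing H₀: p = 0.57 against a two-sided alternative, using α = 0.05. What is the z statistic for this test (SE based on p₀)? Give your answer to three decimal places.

z = -3.232

p̂ = 427/830 = 0.514458.
Under H₀, SE = √(0.57·0.43/830) = √(0.000295301) = 0.017184.
z = (0.514458 − 0.57)/0.017184 = -0.055542/0.017184 = -3.232.
Two-sided p-value ≈ 2·Φ(−3.232) = 0.0012, so at α = 0.05 we reject H₀.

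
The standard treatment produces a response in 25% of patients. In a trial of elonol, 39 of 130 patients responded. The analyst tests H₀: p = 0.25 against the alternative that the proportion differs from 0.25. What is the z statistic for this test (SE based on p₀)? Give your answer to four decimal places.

z = 1.3166

p̂ = 39/130 = 0.300000.
SE = √(p₀(1−p₀)/n) = √(0.1875/130) = 0.037978.
z = (0.300000 − 0.25)/0.037978 = 0.050000/0.037978 = 1.3166.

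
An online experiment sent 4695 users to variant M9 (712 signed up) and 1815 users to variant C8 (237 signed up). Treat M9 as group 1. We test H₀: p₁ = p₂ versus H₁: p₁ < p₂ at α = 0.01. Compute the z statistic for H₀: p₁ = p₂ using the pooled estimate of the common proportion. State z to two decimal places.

z = 2.16

p̂₁ = 712/4695 = 0.15165, p̂₂ = 237/1815 = 0.13058.
Pooled p̂ = (712+237)/(4695+1815) = 949/6510 = 0.14578.
SE = √(p̂(1−p̂)(1/n₁+1/n₂)) = √(0.14578·0.85422·0.000763957) = √(9.51318e-05) = 0.00975.
z = (0.15165 − 0.13058)/0.00975 = 0.02107/0.00975 = 2.16.
p-value = P(Z < 2.160) ≈ 0.9846, so at α = 0.01 we fail to reject H₀.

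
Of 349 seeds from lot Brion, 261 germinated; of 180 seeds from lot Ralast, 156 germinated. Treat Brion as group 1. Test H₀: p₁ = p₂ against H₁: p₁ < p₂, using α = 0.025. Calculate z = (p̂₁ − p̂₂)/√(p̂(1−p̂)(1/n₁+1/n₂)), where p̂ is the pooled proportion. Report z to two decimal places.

z = -3.17

p̂₁ = 261/349 ≈ 0.7479, p̂₂ = 156/180 ≈ 0.8667.
Pooled p̂ = (261+156)/(349+180) = 417/529 = 0.7883.
SE = √(0.166895 × 0.00842089) = 0.0375.
z = (0.7479 − 0.8667)/0.0375 = -0.1188/0.0375 = -3.17.
p-value = P(Z < -3.169) ≈ 0.0008; since p < α = 0.025, reject H₀.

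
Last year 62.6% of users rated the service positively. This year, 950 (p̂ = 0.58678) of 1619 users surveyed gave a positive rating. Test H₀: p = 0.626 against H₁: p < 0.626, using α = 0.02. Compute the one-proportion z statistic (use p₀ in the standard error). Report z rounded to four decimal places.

p̂ = 950/1619 = 0.5867820.
SE = √(p₀(1−p₀)/n) = √(0.23412/1619) = 0.0120254.
z = (0.5867820 − 0.626)/0.0120254 = -0.0392180/0.0120254 = -3.2613.
p-value = P(Z < -3.261) ≈ 0.0006. With α = 0.02, reject H₀.

z = -3.2613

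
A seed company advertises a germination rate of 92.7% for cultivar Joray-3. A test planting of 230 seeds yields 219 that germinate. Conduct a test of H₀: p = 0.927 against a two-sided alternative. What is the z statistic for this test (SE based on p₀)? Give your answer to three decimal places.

z = 1.468

p̂ = 219/230 = 0.95217.
Standard error under H₀: √(0.927×0.073/230) = 0.01715.
z = (0.95217 − 0.927)/0.01715 = 0.02517/0.01715 = 1.468.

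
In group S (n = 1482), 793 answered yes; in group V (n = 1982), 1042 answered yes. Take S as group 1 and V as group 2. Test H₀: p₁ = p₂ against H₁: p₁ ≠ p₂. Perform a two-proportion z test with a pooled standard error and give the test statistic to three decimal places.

z = 0.546

p̂₁ = 793/1482 = 0.53509, p̂₂ = 1042/1982 = 0.52573.
Pooled p̂ = (793+1042)/(1482+1982) = 1835/3464 = 0.52973.
SE = √(p̂(1−p̂)(1/n₁+1/n₂)) = √(0.52973·0.47027·0.0011793) = √(0.000293784) = 0.01714.
z = (0.53509 − 0.52573)/0.01714 = 0.00936/0.01714 = 0.546.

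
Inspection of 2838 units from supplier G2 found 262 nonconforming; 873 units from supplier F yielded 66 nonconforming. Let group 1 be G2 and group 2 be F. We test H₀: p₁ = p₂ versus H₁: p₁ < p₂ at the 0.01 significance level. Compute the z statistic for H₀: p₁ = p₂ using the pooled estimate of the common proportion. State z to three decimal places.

p̂₁ = 262/2838 = 0.092319, p̂₂ = 66/873 = 0.075601.
Pooled p̂ = (262+66)/(2838+873) = 328/3711 = 0.088386.
SE = √(0.0805738 × 0.00149784) = 0.010986.
z = (0.092319 − 0.075601)/0.010986 = 0.016718/0.010986 = 1.522.
p-value = P(Z < 1.522) ≈ 0.9360; since p > α = 0.01, fail to reject H₀.

z = 1.522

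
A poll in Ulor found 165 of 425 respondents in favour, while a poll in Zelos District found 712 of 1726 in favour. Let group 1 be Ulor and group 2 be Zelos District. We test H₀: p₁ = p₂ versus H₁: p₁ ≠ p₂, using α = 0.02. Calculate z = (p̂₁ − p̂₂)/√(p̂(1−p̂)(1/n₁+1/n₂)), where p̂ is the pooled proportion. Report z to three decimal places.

z = -0.912

p̂₁ = 165/425 ≈ 0.38824, p̂₂ = 712/1726 ≈ 0.41251.
Pooled p̂ = (165+712)/(425+1726) = 877/2151 = 0.40772.
SE = √(0.241484 × 0.00293232) = 0.02661.
z = (0.38824 − 0.41251)/0.02661 = -0.02427/0.02661 = -0.912.
Two-sided p-value ≈ 2·Φ(−0.912) = 0.3616, so at α = 0.02 we fail to reject H₀.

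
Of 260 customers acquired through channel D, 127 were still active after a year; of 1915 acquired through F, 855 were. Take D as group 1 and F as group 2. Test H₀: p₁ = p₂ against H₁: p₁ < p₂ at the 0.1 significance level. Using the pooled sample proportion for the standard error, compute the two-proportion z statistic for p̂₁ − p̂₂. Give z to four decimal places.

p̂₁ = 127/260 = 0.488462, p̂₂ = 855/1915 = 0.446475.
Pooled p̂ = (127+855)/(260+1915) = 982/2175 = 0.451494.
SE = √(p̂(1−p̂)(1/n₁+1/n₂)) = √(0.451494·0.548506·0.00436835) = √(0.00108181) = 0.032891.
z = (0.488462 − 0.446475)/0.032891 = 0.041987/0.032891 = 1.2765.
p-value = P(Z < 1.277) ≈ 0.8991, so at α = 0.1 we fail to reject H₀.

z = 1.2765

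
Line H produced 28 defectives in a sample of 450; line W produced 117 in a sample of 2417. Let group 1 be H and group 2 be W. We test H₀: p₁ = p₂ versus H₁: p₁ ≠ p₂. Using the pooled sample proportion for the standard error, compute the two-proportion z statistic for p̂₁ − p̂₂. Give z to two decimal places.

z = 1.23

p̂₁ = 28/450 = 0.06222, p̂₂ = 117/2417 = 0.04841.
Pooled p̂ = (28+117)/(450+2417) = 145/2867 = 0.05058.
SE = √(0.0480176 × 0.00263596) = 0.01125.
z = (0.06222 − 0.04841)/0.01125 = 0.01381/0.01125 = 1.23.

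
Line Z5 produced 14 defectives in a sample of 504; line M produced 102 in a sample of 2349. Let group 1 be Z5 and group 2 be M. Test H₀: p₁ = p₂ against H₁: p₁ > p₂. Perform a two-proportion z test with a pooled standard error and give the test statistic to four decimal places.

p̂₁ = 14/504 = 0.027778, p̂₂ = 102/2349 = 0.043423.
Pooled p̂ = (14+102)/(504+2349) = 116/2853 = 0.040659.
SE = √(0.0390058 × 0.00240984) = 0.009695.
z = (0.027778 − 0.043423)/0.009695 = -0.015645/0.009695 = -1.6137.

z = -1.6137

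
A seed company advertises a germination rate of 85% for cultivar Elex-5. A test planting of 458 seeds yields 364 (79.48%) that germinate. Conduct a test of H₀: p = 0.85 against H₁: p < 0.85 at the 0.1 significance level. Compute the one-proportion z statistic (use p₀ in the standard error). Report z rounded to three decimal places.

z = -3.311

p̂ = 364/458 ≈ 0.794760.
Standard error under H₀: √(0.85×0.15/458) = 0.016685.
z = (0.794760 − 0.85)/0.016685 = -0.055240/0.016685 = -3.311.
p-value = P(Z < -3.311) ≈ 0.0005. With α = 0.1, reject H₀.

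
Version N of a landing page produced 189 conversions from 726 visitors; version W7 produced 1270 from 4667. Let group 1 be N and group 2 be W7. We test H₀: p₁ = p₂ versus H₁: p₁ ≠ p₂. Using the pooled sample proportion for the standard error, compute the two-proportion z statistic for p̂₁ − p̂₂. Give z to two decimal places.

z = -0.67

p̂₁ = 189/726 ≈ 0.2603, p̂₂ = 1270/4667 ≈ 0.2721.
Pooled p̂ = (189+1270)/(726+4667) = 1459/5393 = 0.2705.
SE = √(p̂(1−p̂)(1/n₁+1/n₂)) = √(0.2705·0.7295·0.00159168) = √(0.000314112) = 0.0177.
z = (0.2603 − 0.2721)/0.0177 = -0.0118/0.0177 = -0.67.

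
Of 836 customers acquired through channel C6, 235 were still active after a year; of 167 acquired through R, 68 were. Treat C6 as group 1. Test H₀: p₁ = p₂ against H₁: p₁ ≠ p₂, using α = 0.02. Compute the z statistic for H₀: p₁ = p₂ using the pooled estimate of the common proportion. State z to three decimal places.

z = -3.240

p̂₁ = 235/836 ≈ 0.28110, p̂₂ = 68/167 ≈ 0.40719.
Pooled p̂ = (235+68)/(836+167) = 303/1003 = 0.30209.
SE = √(0.210833 × 0.0071842) = 0.03892.
z = (0.28110 − 0.40719)/0.03892 = -0.12609/0.03892 = -3.240.
Two-sided p-value ≈ 2·Φ(−3.240) = 0.0012, so at α = 0.02 we reject H₀.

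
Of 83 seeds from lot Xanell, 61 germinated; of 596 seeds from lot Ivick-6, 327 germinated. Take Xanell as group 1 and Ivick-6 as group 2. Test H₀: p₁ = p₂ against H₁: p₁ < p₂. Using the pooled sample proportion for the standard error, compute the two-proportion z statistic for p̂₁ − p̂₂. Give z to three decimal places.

p̂₁ = 61/83 = 0.73494, p̂₂ = 327/596 = 0.54866.
Pooled p̂ = (61+327)/(83+596) = 388/679 = 0.57143.
SE = √(p̂(1−p̂)(1/n₁+1/n₂)) = √(0.57143·0.42857·0.013726) = √(0.00336148) = 0.05798.
z = (0.73494 − 0.54866)/0.05798 = 0.18628/0.05798 = 3.213.
p-value = P(Z < 3.213) ≈ 0.9993.

z = 3.213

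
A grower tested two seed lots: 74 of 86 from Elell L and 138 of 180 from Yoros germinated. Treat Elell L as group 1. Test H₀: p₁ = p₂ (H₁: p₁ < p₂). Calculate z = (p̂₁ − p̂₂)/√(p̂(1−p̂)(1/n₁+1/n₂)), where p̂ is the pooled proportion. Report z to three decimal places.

p̂₁ = 74/86 = 0.86047, p̂₂ = 138/180 = 0.76667.
Pooled p̂ = (74+138)/(86+180) = 212/266 = 0.79699.
SE = √(p̂(1−p̂)(1/n₁+1/n₂)) = √(0.79699·0.20301·0.0171835) = √(0.00278021) = 0.05273.
z = (0.86047 − 0.76667)/0.05273 = 0.09380/0.05273 = 1.779.

z = 1.779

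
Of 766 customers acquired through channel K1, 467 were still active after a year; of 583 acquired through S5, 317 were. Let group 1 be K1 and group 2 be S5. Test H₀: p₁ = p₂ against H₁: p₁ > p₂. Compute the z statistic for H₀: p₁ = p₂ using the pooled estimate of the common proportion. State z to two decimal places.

p̂₁ = 467/766 ≈ 0.60966, p̂₂ = 317/583 ≈ 0.54374.
Pooled p̂ = (467+317)/(766+583) = 784/1349 = 0.58117.
SE = √(0.243411 × 0.00302075) = 0.02712.
z = (0.60966 − 0.54374)/0.02712 = 0.06592/0.02712 = 2.43.

z = 2.43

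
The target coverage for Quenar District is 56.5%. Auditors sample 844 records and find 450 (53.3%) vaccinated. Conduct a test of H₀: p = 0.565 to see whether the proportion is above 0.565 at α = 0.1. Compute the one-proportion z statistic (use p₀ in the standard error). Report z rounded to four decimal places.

z = -1.8649

p̂ = 450/844 = 0.533175.
SE = √(p₀(1−p₀)/n) = √(0.24577/844) = 0.017065.
z = (0.533175 − 0.565)/0.017065 = -0.031825/0.017065 = -1.8649.
p-value = P(Z > -1.865) ≈ 0.9689. With α = 0.1, fail to reject H₀.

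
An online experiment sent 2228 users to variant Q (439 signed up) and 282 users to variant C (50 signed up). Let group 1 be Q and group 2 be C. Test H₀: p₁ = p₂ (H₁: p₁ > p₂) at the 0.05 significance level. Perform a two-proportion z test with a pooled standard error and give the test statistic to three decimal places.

z = 0.788

p̂₁ = 439/2228 ≈ 0.197038, p̂₂ = 50/282 ≈ 0.177305.
Pooled p̂ = (439+50)/(2228+282) = 489/2510 = 0.194821.
SE = √(p̂(1−p̂)(1/n₁+1/n₂)) = √(0.194821·0.805179·0.00399493) = √(0.000626667) = 0.025033.
z = (0.197038 − 0.177305)/0.025033 = 0.019733/0.025033 = 0.788.
p-value = P(Z > 0.788) ≈ 0.2153, so at α = 0.05 we fail to reject H₀.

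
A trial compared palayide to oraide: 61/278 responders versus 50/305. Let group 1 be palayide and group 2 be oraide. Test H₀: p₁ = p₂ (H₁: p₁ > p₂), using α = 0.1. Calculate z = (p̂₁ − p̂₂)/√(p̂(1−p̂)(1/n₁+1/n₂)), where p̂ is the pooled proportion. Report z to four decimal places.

p̂₁ = 61/278 ≈ 0.2194245, p̂₂ = 50/305 ≈ 0.1639344.
Pooled p̂ = (61+50)/(278+305) = 111/583 = 0.1903945.
SE = √(p̂(1−p̂)(1/n₁+1/n₂)) = √(0.1903945·0.8096055·0.00687581) = √(0.00105987) = 0.0325556.
z = (0.2194245 − 0.1639344)/0.0325556 = 0.0554901/0.0325556 = 1.7045.
p-value = P(Z > 1.704) ≈ 0.0441, so at α = 0.1 we reject H₀.

z = 1.7045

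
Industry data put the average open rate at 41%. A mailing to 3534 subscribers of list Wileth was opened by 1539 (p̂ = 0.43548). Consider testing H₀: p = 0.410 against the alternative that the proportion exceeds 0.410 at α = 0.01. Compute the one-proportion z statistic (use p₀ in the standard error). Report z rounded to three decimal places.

z = 3.080

p̂ = 1539/3534 ≈ 0.435484.
Standard error under H₀: √(0.41×0.59/3534) = 0.008273.
z = (0.435484 − 0.41)/0.008273 = 0.025484/0.008273 = 3.080.
p-value = P(Z > 3.080) ≈ 0.0010. With α = 0.01, reject H₀.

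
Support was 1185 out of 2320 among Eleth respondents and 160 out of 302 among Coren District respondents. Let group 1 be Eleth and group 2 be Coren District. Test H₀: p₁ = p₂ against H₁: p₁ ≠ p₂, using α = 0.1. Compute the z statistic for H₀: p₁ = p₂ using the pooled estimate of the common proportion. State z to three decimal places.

z = -0.622

p̂₁ = 1185/2320 ≈ 0.51078, p̂₂ = 160/302 ≈ 0.52980.
Pooled p̂ = (1185+160)/(2320+302) = 1345/2622 = 0.51297.
SE = √(p̂(1−p̂)(1/n₁+1/n₂)) = √(0.51297·0.48703·0.00374229) = √(0.000934944) = 0.03058.
z = (0.51078 − 0.52980)/0.03058 = -0.01902/0.03058 = -0.622.
p-value = 2·P(Z > 0.622) ≈ 0.5338; since p > α = 0.1, fail to reject H₀.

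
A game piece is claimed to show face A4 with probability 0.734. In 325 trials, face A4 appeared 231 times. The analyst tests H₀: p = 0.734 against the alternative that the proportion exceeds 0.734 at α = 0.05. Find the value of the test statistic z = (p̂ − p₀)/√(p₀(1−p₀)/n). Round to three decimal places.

p̂ = 231/325 ≈ 0.71077.
Under H₀, SE = √(0.734·0.266/325) = √(0.000600751) = 0.02451.
z = (0.71077 − 0.734)/0.02451 = -0.02323/0.02451 = -0.948.
p-value = P(Z > -0.948) ≈ 0.8284. With α = 0.05, fail to reject H₀.

z = -0.948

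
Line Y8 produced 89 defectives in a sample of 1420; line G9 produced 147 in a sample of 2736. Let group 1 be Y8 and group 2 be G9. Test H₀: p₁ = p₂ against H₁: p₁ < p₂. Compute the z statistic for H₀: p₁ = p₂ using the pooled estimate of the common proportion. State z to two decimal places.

p̂₁ = 89/1420 = 0.0627, p̂₂ = 147/2736 = 0.0537.
Pooled p̂ = (89+147)/(1420+2736) = 236/4156 = 0.0568.
SE = √(p̂(1−p̂)(1/n₁+1/n₂)) = √(0.0568·0.9432·0.00106972) = √(5.72952e-05) = 0.0076.
z = (0.0627 − 0.0537)/0.0076 = 0.0090/0.0076 = 1.18.

z = 1.18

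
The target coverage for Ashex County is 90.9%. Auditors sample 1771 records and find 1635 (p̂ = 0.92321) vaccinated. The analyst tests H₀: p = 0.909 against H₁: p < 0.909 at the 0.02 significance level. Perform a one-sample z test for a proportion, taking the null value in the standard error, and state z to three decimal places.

z = 2.079

p̂ = 1635/1771 = 0.923207.
Standard error under H₀: √(0.909×0.091/1771) = 0.006834.
z = (0.923207 − 0.909)/0.006834 = 0.014207/0.006834 = 2.079.
p-value = P(Z < 2.079) ≈ 0.9812. With α = 0.02, fail to reject H₀.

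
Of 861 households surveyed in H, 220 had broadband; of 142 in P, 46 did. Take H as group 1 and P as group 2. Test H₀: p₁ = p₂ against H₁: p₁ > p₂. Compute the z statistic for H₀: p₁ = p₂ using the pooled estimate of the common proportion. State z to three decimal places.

p̂₁ = 220/861 ≈ 0.25552, p̂₂ = 46/142 ≈ 0.32394.
Pooled p̂ = (220+46)/(861+142) = 266/1003 = 0.26520.
SE = √(p̂(1−p̂)(1/n₁+1/n₂)) = √(0.26520·0.73480·0.00820369) = √(0.00159866) = 0.03998.
z = (0.25552 − 0.32394)/0.03998 = -0.06842/0.03998 = -1.711.
p-value = P(Z > -1.711) ≈ 0.9565.

z = -1.711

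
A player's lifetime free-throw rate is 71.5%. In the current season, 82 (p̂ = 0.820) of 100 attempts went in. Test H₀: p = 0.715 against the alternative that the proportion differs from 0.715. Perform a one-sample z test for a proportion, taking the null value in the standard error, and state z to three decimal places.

z = 2.326

p̂ = 82/100 ≈ 0.82000.
Standard error under H₀: √(0.715×0.285/100) = 0.04514.
z = (0.82000 − 0.715)/0.04514 = 0.10500/0.04514 = 2.326.
p-value = 2·P(Z > 2.326) ≈ 0.0200.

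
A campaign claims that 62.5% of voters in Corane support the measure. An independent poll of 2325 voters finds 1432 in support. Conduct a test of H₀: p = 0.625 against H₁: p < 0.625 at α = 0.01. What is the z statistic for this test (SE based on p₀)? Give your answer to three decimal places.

z = -0.905

p̂ = 1432/2325 = 0.61591.
SE = √(p₀(1−p₀)/n) = √(0.23438/2325) = 0.01004.
z = (0.61591 − 0.625)/0.01004 = -0.00909/0.01004 = -0.905.
p-value = P(Z < -0.905) ≈ 0.1827; since p > α = 0.01, fail to reject H₀.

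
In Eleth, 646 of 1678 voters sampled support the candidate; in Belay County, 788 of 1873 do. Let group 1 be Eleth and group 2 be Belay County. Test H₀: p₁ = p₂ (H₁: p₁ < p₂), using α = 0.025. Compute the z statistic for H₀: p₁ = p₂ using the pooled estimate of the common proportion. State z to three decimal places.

z = -2.167

p̂₁ = 646/1678 ≈ 0.38498, p̂₂ = 788/1873 ≈ 0.42072.
Pooled p̂ = (646+788)/(1678+1873) = 1434/3551 = 0.40383.
SE = √(0.240751 × 0.00112985) = 0.01649.
z = (0.38498 − 0.42072)/0.01649 = -0.03574/0.01649 = -2.167.
p-value = P(Z < -2.167) ≈ 0.0151; since p < α = 0.025, reject H₀.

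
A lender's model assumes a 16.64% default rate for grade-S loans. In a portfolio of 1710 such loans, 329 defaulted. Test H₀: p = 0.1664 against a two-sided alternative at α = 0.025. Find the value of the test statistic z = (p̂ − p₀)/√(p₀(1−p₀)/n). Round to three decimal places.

p̂ = 329/1710 = 0.1923977.
Standard error under H₀: √(0.1664×0.8336/1710) = 0.0090065.
z = (0.1923977 − 0.1664)/0.0090065 = 0.0259977/0.0090065 = 2.887.
p-value = 2·P(Z > 2.887) ≈ 0.0039. With α = 0.025, reject H₀.

z = 2.887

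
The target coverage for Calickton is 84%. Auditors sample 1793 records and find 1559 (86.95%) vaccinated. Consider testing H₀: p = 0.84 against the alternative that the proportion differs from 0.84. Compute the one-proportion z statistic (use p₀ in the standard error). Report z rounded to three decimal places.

p̂ = 1559/1793 = 0.869492.
Standard error under H₀: √(0.84×0.16/1793) = 0.008658.
z = (0.869492 − 0.84)/0.008658 = 0.029492/0.008658 = 3.406.

z = 3.406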